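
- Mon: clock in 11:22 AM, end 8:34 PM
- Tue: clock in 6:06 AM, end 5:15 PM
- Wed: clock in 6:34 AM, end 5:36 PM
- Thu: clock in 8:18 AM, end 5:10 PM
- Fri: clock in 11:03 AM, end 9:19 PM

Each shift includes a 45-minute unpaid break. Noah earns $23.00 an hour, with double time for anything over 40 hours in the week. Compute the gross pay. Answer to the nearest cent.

$1231.27

Mon: 11:22 AM–8:34 PM = 9 h 12 min; less 45 min break → 8 h 27 min
Tue: 6:06 AM–5:15 PM = 11 h 9 min; less 45 min break → 10 h 24 min
Wed: 6:34 AM–5:36 PM = 11 h 2 min; less 45 min break → 10 h 17 min
Thu: 8:18 AM–5:10 PM = 8 h 52 min; less 45 min break → 8 h 7 min
Fri: 11:03 AM–9:19 PM = 10 h 16 min; less 45 min break → 9 h 31 min
Total worked: 46 h 46 min = 2806 min.
Regular 40 h 0 min = 2400 min at $23.00/h; overtime 6 h 46 min = 406 min at $46.00/h.
Pay = (2400 × $23.00 + 406 × $46.00) ÷ 60 = $1231.27.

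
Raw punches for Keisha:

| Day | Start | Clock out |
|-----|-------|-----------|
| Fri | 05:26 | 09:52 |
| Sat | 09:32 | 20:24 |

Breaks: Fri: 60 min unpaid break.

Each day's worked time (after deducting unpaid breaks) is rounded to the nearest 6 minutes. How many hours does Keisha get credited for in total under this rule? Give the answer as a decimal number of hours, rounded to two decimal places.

Fri: 05:26–09:52 = 4 h 26 min − 60 min = 3 h 26 min → rounds to 3 h 24 min
Sat: 09:32–20:24 = 10 h 52 min → rounds to 10 h 54 min
Total credited: 14 h 18 min.

14.30 hours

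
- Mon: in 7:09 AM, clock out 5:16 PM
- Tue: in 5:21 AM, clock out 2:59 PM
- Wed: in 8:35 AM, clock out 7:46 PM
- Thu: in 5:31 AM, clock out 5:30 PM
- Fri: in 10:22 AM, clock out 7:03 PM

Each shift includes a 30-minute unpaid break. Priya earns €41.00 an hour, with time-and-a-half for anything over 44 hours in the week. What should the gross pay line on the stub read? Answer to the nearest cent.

Mon: 7:09 AM–5:16 PM = 10 h 7 min; less 30 min break → 9 h 37 min
Tue: 5:21 AM–2:59 PM = 9 h 38 min; less 30 min break → 9 h 8 min
Wed: 8:35 AM–7:46 PM = 11 h 11 min; less 30 min break → 10 h 41 min
Thu: 5:31 AM–5:30 PM = 11 h 59 min; less 30 min break → 11 h 29 min
Fri: 10:22 AM–7:03 PM = 8 h 41 min; less 30 min break → 8 h 11 min
Total worked: 49 h 6 min = 2946 min.
Regular 44 h 0 min = 2640 min at €41.00/h; overtime 5 h 6 min = 306 min at €61.50/h.
Pay = (2640 × €41.00 + 306 × €61.50) ÷ 60 = €2117.65.

€2117.65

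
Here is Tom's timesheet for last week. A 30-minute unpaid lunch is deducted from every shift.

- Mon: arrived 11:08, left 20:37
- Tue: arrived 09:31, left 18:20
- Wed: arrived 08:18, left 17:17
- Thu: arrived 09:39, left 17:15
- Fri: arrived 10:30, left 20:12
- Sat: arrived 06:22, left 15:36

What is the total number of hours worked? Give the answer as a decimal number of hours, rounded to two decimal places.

Mon: 11:08–20:37 = 9 h 29 min; less 30 min break → 8 h 59 min
Tue: 09:31–18:20 = 8 h 49 min; less 30 min break → 8 h 19 min
Wed: 08:18–17:17 = 8 h 59 min; less 30 min break → 8 h 29 min
Thu: 09:39–17:15 = 7 h 36 min; less 30 min break → 7 h 6 min
Fri: 10:30–20:12 = 9 h 42 min; less 30 min break → 9 h 12 min
Sat: 06:22–15:36 = 9 h 14 min; less 30 min break → 8 h 44 min
Total: 8 h 59 min + 8 h 19 min + 8 h 29 min + 7 h 6 min + 9 h 12 min + 8 h 44 min = 50 h 49 min.

50.82 hours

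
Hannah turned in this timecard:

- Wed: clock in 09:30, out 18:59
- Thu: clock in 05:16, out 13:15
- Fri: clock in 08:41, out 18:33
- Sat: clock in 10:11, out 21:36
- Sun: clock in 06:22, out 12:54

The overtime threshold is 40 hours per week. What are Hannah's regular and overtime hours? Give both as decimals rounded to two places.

Regular 40.00 hours, overtime 5.28 hours

Wed: 09:30–18:59 = 9 h 29 min
Thu: 05:16–13:15 = 7 h 59 min
Fri: 08:41–18:33 = 9 h 52 min
Sat: 10:11–21:36 = 11 h 25 min
Sun: 06:22–12:54 = 6 h 32 min
Total worked: 45 h 17 min = 45.28 h.
Threshold 40 h → overtime 5 h 17 min, regular 40 h 0 min.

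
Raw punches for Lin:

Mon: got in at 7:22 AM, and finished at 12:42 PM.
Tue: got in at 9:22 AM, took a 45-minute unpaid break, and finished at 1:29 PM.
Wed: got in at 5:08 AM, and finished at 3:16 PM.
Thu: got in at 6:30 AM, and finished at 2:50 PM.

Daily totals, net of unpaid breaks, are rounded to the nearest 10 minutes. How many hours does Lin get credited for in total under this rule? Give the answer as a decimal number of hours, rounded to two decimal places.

Mon: 7:22 AM–12:42 PM = 5 h 20 min → rounds to 5 h 20 min
Tue: 9:22 AM–1:29 PM = 4 h 7 min − 45 min = 3 h 22 min → rounds to 3 h 20 min
Wed: 5:08 AM–3:16 PM = 10 h 8 min → rounds to 10 h 10 min
Thu: 6:30 AM–2:50 PM = 8 h 20 min → rounds to 8 h 20 min
Total credited: 27 h 10 min.

27.17 hours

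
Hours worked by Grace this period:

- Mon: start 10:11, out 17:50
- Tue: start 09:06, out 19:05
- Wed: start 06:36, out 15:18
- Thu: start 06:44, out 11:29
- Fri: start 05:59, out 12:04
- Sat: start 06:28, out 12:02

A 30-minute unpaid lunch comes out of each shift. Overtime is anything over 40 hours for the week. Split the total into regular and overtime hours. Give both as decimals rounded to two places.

Mon: 10:11–17:50 = 7 h 39 min; less 30 min break → 7 h 9 min
Tue: 09:06–19:05 = 9 h 59 min; less 30 min break → 9 h 29 min
Wed: 06:36–15:18 = 8 h 42 min; less 30 min break → 8 h 12 min
Thu: 06:44–11:29 = 4 h 45 min; less 30 min break → 4 h 15 min
Fri: 05:59–12:04 = 6 h 5 min; less 30 min break → 5 h 35 min
Sat: 06:28–12:02 = 5 h 34 min; less 30 min break → 5 h 4 min
Total worked: 39 h 44 min = 39.73 h.
Threshold 40 h → overtime 0 h 0 min, regular 39 h 44 min.

Regular 39.73 hours, overtime 0.00 hours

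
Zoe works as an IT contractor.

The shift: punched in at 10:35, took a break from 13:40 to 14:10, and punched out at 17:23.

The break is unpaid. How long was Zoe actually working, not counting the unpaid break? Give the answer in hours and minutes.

6 h 18 min

The shift: 10:35–17:23 = 6 h 48 min; less 30 min break → 6 h 18 min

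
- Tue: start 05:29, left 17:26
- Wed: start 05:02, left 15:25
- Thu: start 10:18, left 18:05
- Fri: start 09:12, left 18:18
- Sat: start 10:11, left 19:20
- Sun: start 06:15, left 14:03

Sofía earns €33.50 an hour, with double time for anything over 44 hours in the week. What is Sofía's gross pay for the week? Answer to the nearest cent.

€2289.17

Tue: 05:29–17:26 = 11 h 57 min
Wed: 05:02–15:25 = 10 h 23 min
Thu: 10:18–18:05 = 7 h 47 min
Fri: 09:12–18:18 = 9 h 6 min
Sat: 10:11–19:20 = 9 h 9 min
Sun: 06:15–14:03 = 7 h 48 min
Total worked: 56 h 10 min = 3370 min.
Regular 44 h 0 min = 2640 min at €33.50/h; overtime 12 h 10 min = 730 min at €67.00/h.
Pay = (2640 × €33.50 + 730 × €67.00) ÷ 60 = €2289.17.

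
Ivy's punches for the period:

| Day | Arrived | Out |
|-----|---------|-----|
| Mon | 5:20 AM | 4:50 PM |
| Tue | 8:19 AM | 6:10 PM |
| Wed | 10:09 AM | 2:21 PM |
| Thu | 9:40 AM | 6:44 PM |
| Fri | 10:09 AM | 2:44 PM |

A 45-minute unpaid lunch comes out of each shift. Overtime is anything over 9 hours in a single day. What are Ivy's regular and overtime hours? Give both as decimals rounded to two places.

Regular 33.60 hours, overtime 1.85 hours

Mon: 5:20 AM–4:50 PM = 11 h 30 min; less 45 min break → 10 h 45 min
Tue: 8:19 AM–6:10 PM = 9 h 51 min; less 45 min break → 9 h 6 min
Wed: 10:09 AM–2:21 PM = 4 h 12 min; less 45 min break → 3 h 27 min
Thu: 9:40 AM–6:44 PM = 9 h 4 min; less 45 min break → 8 h 19 min
Fri: 10:09 AM–2:44 PM = 4 h 35 min; less 45 min break → 3 h 50 min
Mon reg 9 h 0 min / OT 1 h 45 min; Tue reg 9 h 0 min / OT 0 h 6 min; Wed reg 3 h 27 min / OT 0 h 0 min; Thu reg 8 h 19 min / OT 0 h 0 min; Fri reg 3 h 50 min / OT 0 h 0 min.
Totals: regular 33 h 36 min, overtime 1 h 51 min.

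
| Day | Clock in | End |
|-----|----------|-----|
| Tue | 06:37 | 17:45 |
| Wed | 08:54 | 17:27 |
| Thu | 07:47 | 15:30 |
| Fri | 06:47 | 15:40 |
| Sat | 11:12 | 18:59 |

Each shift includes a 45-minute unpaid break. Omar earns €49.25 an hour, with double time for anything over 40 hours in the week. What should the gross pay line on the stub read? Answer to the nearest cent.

Tue: 06:37–17:45 = 11 h 8 min; less 45 min break → 10 h 23 min
Wed: 08:54–17:27 = 8 h 33 min; less 45 min break → 7 h 48 min
Thu: 07:47–15:30 = 7 h 43 min; less 45 min break → 6 h 58 min
Fri: 06:47–15:40 = 8 h 53 min; less 45 min break → 8 h 8 min
Sat: 11:12–18:59 = 7 h 47 min; less 45 min break → 7 h 2 min
Total worked: 40 h 19 min = 2419 min.
Regular 40 h 0 min = 2400 min at €49.25/h; overtime 0 h 19 min = 19 min at €98.50/h.
Pay = (2400 × €49.25 + 19 × €98.50) ÷ 60 = €2001.19.

€2001.19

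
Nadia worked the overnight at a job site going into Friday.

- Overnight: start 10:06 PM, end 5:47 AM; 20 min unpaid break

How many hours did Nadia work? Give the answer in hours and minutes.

7 h 21 min

Overnight: 10:06 PM → midnight = 1 h 54 min; midnight → 5:47 AM = 5 h 47 min; span 7 h 41 min; less 20 min break → 7 h 21 min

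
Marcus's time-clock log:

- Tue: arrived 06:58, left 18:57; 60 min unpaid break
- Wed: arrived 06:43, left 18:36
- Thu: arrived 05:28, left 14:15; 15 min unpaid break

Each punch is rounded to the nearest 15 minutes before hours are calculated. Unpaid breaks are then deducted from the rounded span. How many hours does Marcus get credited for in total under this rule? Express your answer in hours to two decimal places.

Tue: in 06:58→07:00, out 18:57→19:00; 12 h 0 min − 60 min = 11 h 0 min
Wed: in 06:43→06:45, out 18:36→18:30; 11 h 45 min
Thu: in 05:28→05:30, out 14:15→14:15; 8 h 45 min − 15 min = 8 h 30 min
Total credited: 31 h 15 min.

31.25 hours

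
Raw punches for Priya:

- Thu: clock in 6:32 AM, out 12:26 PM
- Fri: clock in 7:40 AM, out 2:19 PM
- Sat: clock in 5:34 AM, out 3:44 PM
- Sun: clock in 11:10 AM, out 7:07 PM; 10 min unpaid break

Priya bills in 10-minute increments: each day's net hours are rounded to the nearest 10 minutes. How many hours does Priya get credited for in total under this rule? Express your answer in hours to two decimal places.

Thu: 6:32 AM–12:26 PM = 5 h 54 min → rounds to 5 h 50 min
Fri: 7:40 AM–2:19 PM = 6 h 39 min → rounds to 6 h 40 min
Sat: 5:34 AM–3:44 PM = 10 h 10 min → rounds to 10 h 10 min
Sun: 11:10 AM–7:07 PM = 7 h 57 min − 10 min = 7 h 47 min → rounds to 7 h 50 min
Total credited: 30 h 30 min.

30.50 hours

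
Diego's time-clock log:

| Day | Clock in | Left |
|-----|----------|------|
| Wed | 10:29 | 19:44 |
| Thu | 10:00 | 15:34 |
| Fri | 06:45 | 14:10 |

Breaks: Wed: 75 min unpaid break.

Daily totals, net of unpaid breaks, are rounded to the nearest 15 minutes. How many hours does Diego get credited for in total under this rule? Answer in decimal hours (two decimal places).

21.00 hours

Wed: 10:29–19:44 = 9 h 15 min − 75 min = 8 h 0 min → rounds to 8 h 0 min
Thu: 10:00–15:34 = 5 h 34 min → rounds to 5 h 30 min
Fri: 06:45–14:10 = 7 h 25 min → rounds to 7 h 30 min
Total credited: 21 h 0 min.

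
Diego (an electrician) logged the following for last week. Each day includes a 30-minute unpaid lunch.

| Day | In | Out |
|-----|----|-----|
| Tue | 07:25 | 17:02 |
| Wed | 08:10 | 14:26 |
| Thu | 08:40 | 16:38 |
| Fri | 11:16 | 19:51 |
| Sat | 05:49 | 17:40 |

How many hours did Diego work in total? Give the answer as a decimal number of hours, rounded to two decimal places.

41.78 hours

Tue: 07:25–17:02 = 9 h 37 min; less 30 min break → 9 h 7 min
Wed: 08:10–14:26 = 6 h 16 min; less 30 min break → 5 h 46 min
Thu: 08:40–16:38 = 7 h 58 min; less 30 min break → 7 h 28 min
Fri: 11:16–19:51 = 8 h 35 min; less 30 min break → 8 h 5 min
Sat: 05:49–17:40 = 11 h 51 min; less 30 min break → 11 h 21 min
Total: 9 h 7 min + 5 h 46 min + 7 h 28 min + 8 h 5 min + 11 h 21 min = 41 h 47 min.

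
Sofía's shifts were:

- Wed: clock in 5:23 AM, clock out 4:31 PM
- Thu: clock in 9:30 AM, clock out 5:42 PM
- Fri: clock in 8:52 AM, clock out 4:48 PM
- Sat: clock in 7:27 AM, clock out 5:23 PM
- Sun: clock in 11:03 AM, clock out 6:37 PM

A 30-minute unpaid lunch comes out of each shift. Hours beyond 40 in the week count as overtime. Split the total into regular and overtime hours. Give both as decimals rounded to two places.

Wed: 5:23 AM–4:31 PM = 11 h 8 min; less 30 min break → 10 h 38 min
Thu: 9:30 AM–5:42 PM = 8 h 12 min; less 30 min break → 7 h 42 min
Fri: 8:52 AM–4:48 PM = 7 h 56 min; less 30 min break → 7 h 26 min
Sat: 7:27 AM–5:23 PM = 9 h 56 min; less 30 min break → 9 h 26 min
Sun: 11:03 AM–6:37 PM = 7 h 34 min; less 30 min break → 7 h 4 min
Total worked: 42 h 16 min = 42.27 h.
Threshold 40 h → overtime 2 h 16 min, regular 40 h 0 min.

Regular 40.00 hours, overtime 2.27 hours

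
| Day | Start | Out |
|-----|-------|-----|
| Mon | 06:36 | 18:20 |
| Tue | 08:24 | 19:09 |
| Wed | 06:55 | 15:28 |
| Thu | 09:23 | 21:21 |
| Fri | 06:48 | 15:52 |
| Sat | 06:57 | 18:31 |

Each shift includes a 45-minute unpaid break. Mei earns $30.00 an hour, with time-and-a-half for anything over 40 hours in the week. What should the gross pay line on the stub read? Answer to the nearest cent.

$2061.00

Mon: 06:36–18:20 = 11 h 44 min; less 45 min break → 10 h 59 min
Tue: 08:24–19:09 = 10 h 45 min; less 45 min break → 10 h 0 min
Wed: 06:55–15:28 = 8 h 33 min; less 45 min break → 7 h 48 min
Thu: 09:23–21:21 = 11 h 58 min; less 45 min break → 11 h 13 min
Fri: 06:48–15:52 = 9 h 4 min; less 45 min break → 8 h 19 min
Sat: 06:57–18:31 = 11 h 34 min; less 45 min break → 10 h 49 min
Total worked: 59 h 8 min = 3548 min.
Regular 40 h 0 min = 2400 min at $30.00/h; overtime 19 h 8 min = 1148 min at $45.00/h.
Pay = (2400 × $30.00 + 1148 × $45.00) ÷ 60 = $2061.00.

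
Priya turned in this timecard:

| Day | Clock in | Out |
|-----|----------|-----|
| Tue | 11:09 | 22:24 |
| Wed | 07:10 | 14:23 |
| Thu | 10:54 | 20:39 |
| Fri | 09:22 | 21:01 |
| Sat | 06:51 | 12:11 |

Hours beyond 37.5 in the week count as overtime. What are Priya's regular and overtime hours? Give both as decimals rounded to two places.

Tue: 11:09–22:24 = 11 h 15 min
Wed: 07:10–14:23 = 7 h 13 min
Thu: 10:54–20:39 = 9 h 45 min
Fri: 09:22–21:01 = 11 h 39 min
Sat: 06:51–12:11 = 5 h 20 min
Total worked: 45 h 12 min = 45.20 h.
Threshold 37.5 h → overtime 7 h 42 min, regular 37 h 30 min.

Regular 37.50 hours, overtime 7.70 hours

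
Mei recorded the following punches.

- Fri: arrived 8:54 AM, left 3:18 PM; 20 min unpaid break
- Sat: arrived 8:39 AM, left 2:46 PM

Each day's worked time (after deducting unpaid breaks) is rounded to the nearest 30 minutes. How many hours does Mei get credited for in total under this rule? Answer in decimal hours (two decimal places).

12.00 hours

Fri: 8:54 AM–3:18 PM = 6 h 24 min − 20 min = 6 h 4 min → rounds to 6 h 0 min
Sat: 8:39 AM–2:46 PM = 6 h 7 min → rounds to 6 h 0 min
Total credited: 12 h 0 min.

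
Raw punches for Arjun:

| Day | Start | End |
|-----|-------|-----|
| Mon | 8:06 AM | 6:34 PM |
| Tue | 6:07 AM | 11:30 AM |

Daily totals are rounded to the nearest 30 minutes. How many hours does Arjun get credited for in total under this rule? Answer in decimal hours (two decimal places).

Mon: 8:06 AM–6:34 PM = 10 h 28 min → rounds to 10 h 30 min
Tue: 6:07 AM–11:30 AM = 5 h 23 min → rounds to 5 h 30 min
Total credited: 16 h 0 min.

16.00 hours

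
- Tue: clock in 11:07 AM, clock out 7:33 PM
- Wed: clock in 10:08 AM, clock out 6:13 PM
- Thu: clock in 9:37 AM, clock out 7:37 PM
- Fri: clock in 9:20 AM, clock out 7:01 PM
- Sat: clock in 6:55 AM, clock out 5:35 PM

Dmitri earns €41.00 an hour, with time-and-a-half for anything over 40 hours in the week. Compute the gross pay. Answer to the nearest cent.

Tue: 11:07 AM–7:33 PM = 8 h 26 min
Wed: 10:08 AM–6:13 PM = 8 h 5 min
Thu: 9:37 AM–7:37 PM = 10 h 0 min
Fri: 9:20 AM–7:01 PM = 9 h 41 min
Sat: 6:55 AM–5:35 PM = 10 h 40 min
Total worked: 46 h 52 min = 2812 min.
Regular 40 h 0 min = 2400 min at €41.00/h; overtime 6 h 52 min = 412 min at €61.50/h.
Pay = (2400 × €41.00 + 412 × €61.50) ÷ 60 = €2062.30.

€2062.30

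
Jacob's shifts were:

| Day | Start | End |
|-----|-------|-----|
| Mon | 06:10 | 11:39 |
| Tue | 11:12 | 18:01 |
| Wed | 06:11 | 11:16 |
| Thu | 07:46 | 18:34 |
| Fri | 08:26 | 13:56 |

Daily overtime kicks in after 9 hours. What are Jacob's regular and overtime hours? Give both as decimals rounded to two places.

Regular 31.88 hours, overtime 1.80 hours

Mon: 06:10–11:39 = 5 h 29 min
Tue: 11:12–18:01 = 6 h 49 min
Wed: 06:11–11:16 = 5 h 5 min
Thu: 07:46–18:34 = 10 h 48 min
Fri: 08:26–13:56 = 5 h 30 min
Mon reg 5 h 29 min / OT 0 h 0 min; Tue reg 6 h 49 min / OT 0 h 0 min; Wed reg 5 h 5 min / OT 0 h 0 min; Thu reg 9 h 0 min / OT 1 h 48 min; Fri reg 5 h 30 min / OT 0 h 0 min.
Totals: regular 31 h 53 min, overtime 1 h 48 min.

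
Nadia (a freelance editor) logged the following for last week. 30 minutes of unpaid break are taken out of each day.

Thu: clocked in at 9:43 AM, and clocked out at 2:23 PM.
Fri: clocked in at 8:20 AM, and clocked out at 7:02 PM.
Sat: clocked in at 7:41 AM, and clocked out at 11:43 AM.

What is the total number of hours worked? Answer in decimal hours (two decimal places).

Thu: 9:43 AM–2:23 PM = 4 h 40 min; less 30 min break → 4 h 10 min
Fri: 8:20 AM–7:02 PM = 10 h 42 min; less 30 min break → 10 h 12 min
Sat: 7:41 AM–11:43 AM = 4 h 2 min; less 30 min break → 3 h 32 min
Total: 4 h 10 min + 10 h 12 min + 3 h 32 min = 17 h 54 min.

17.90 hours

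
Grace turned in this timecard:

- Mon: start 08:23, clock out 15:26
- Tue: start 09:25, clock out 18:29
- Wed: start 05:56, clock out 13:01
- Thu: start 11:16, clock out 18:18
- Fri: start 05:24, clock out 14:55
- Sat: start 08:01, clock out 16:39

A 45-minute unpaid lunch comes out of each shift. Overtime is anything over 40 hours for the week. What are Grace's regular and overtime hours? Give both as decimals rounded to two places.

Regular 40.00 hours, overtime 3.88 hours

Mon: 08:23–15:26 = 7 h 3 min; less 45 min break → 6 h 18 min
Tue: 09:25–18:29 = 9 h 4 min; less 45 min break → 8 h 19 min
Wed: 05:56–13:01 = 7 h 5 min; less 45 min break → 6 h 20 min
Thu: 11:16–18:18 = 7 h 2 min; less 45 min break → 6 h 17 min
Fri: 05:24–14:55 = 9 h 31 min; less 45 min break → 8 h 46 min
Sat: 08:01–16:39 = 8 h 38 min; less 45 min break → 7 h 53 min
Total worked: 43 h 53 min = 43.88 h.
Threshold 40 h → overtime 3 h 53 min, regular 40 h 0 min.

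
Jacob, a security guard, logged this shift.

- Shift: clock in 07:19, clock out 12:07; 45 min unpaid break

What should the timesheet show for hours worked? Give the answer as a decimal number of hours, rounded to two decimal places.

Shift: 07:19–12:07 = 4 h 48 min; less 45 min break → 4 h 3 min

4.05 hours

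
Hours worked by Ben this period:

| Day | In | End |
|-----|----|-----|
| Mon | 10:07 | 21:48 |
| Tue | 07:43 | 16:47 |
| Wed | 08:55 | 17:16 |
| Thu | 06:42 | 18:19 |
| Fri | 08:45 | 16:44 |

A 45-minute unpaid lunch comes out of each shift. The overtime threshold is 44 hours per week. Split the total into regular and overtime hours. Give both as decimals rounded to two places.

Regular 44.00 hours, overtime 0.95 hours

Mon: 10:07–21:48 = 11 h 41 min; less 45 min break → 10 h 56 min
Tue: 07:43–16:47 = 9 h 4 min; less 45 min break → 8 h 19 min
Wed: 08:55–17:16 = 8 h 21 min; less 45 min break → 7 h 36 min
Thu: 06:42–18:19 = 11 h 37 min; less 45 min break → 10 h 52 min
Fri: 08:45–16:44 = 7 h 59 min; less 45 min break → 7 h 14 min
Total worked: 44 h 57 min = 44.95 h.
Threshold 44 h → overtime 0 h 57 min, regular 44 h 0 min.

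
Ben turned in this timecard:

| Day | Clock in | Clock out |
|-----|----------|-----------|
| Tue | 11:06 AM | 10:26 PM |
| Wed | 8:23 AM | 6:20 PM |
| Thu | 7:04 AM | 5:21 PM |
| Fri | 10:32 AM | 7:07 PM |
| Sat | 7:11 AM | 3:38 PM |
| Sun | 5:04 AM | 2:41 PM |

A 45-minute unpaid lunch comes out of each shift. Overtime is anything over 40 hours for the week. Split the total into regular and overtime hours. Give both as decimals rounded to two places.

Tue: 11:06 AM–10:26 PM = 11 h 20 min; less 45 min break → 10 h 35 min
Wed: 8:23 AM–6:20 PM = 9 h 57 min; less 45 min break → 9 h 12 min
Thu: 7:04 AM–5:21 PM = 10 h 17 min; less 45 min break → 9 h 32 min
Fri: 10:32 AM–7:07 PM = 8 h 35 min; less 45 min break → 7 h 50 min
Sat: 7:11 AM–3:38 PM = 8 h 27 min; less 45 min break → 7 h 42 min
Sun: 5:04 AM–2:41 PM = 9 h 37 min; less 45 min break → 8 h 52 min
Total worked: 53 h 43 min = 53.72 h.
Threshold 40 h → overtime 13 h 43 min, regular 40 h 0 min.

Regular 40.00 hours, overtime 13.72 hours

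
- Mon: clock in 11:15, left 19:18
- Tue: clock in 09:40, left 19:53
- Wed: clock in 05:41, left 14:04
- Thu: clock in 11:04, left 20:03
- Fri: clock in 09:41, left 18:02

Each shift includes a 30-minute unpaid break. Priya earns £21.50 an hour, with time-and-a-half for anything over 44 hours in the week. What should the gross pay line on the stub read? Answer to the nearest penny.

Mon: 11:15–19:18 = 8 h 3 min; less 30 min break → 7 h 33 min
Tue: 09:40–19:53 = 10 h 13 min; less 30 min break → 9 h 43 min
Wed: 05:41–14:04 = 8 h 23 min; less 30 min break → 7 h 53 min
Thu: 11:04–20:03 = 8 h 59 min; less 30 min break → 8 h 29 min
Fri: 09:41–18:02 = 8 h 21 min; less 30 min break → 7 h 51 min
Total worked: 41 h 29 min = 2489 min.
Regular 41 h 29 min = 2489 min at £21.50/h; overtime 0 h 0 min = 0 min at £32.25/h.
Pay = (2489 × £21.50 + 0 × £32.25) ÷ 60 = £891.89.

£891.89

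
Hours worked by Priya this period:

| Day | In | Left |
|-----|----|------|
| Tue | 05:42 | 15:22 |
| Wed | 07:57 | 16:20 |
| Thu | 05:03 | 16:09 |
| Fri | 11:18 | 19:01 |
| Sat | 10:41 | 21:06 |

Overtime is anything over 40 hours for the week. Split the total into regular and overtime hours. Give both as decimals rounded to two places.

Tue: 05:42–15:22 = 9 h 40 min
Wed: 07:57–16:20 = 8 h 23 min
Thu: 05:03–16:09 = 11 h 6 min
Fri: 11:18–19:01 = 7 h 43 min
Sat: 10:41–21:06 = 10 h 25 min
Total worked: 47 h 17 min = 47.28 h.
Threshold 40 h → overtime 7 h 17 min, regular 40 h 0 min.

Regular 40.00 hours, overtime 7.28 hours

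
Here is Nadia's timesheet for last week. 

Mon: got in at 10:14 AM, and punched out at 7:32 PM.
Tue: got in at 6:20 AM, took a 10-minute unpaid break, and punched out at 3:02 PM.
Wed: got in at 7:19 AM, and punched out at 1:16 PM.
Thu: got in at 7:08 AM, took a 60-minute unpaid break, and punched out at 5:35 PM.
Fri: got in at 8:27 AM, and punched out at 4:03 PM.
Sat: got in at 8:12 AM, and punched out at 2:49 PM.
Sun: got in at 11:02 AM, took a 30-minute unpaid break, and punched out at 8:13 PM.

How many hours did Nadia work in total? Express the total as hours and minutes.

Mon: 10:14 AM–7:32 PM = 9 h 18 min
Tue: 6:20 AM–3:02 PM = 8 h 42 min; less 10 min break → 8 h 32 min
Wed: 7:19 AM–1:16 PM = 5 h 57 min
Thu: 7:08 AM–5:35 PM = 10 h 27 min; less 60 min break → 9 h 27 min
Fri: 8:27 AM–4:03 PM = 7 h 36 min
Sat: 8:12 AM–2:49 PM = 6 h 37 min
Sun: 11:02 AM–8:13 PM = 9 h 11 min; less 30 min break → 8 h 41 min
Total: 9 h 18 min + 8 h 32 min + 5 h 57 min + 9 h 27 min + 7 h 36 min + 6 h 37 min + 8 h 41 min = 56 h 8 min.

56 h 8 min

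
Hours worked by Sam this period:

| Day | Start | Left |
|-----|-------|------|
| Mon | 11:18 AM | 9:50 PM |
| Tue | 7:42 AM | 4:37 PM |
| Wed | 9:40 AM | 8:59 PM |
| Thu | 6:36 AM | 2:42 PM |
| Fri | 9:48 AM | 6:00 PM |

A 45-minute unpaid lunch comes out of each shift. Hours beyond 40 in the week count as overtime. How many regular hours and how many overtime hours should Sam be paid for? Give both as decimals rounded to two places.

Mon: 11:18 AM–9:50 PM = 10 h 32 min; less 45 min break → 9 h 47 min
Tue: 7:42 AM–4:37 PM = 8 h 55 min; less 45 min break → 8 h 10 min
Wed: 9:40 AM–8:59 PM = 11 h 19 min; less 45 min break → 10 h 34 min
Thu: 6:36 AM–2:42 PM = 8 h 6 min; less 45 min break → 7 h 21 min
Fri: 9:48 AM–6:00 PM = 8 h 12 min; less 45 min break → 7 h 27 min
Total worked: 43 h 19 min = 43.32 h.
Threshold 40 h → overtime 3 h 19 min, regular 40 h 0 min.

Regular 40.00 hours, overtime 3.32 hours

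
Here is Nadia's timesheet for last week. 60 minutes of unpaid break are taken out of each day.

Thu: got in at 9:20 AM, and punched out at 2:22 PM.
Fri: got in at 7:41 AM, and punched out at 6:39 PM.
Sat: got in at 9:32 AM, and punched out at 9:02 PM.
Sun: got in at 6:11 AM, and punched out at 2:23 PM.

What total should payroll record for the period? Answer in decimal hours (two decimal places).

Thu: 9:20 AM–2:22 PM = 5 h 2 min; less 60 min break → 4 h 2 min
Fri: 7:41 AM–6:39 PM = 10 h 58 min; less 60 min break → 9 h 58 min
Sat: 9:32 AM–9:02 PM = 11 h 30 min; less 60 min break → 10 h 30 min
Sun: 6:11 AM–2:23 PM = 8 h 12 min; less 60 min break → 7 h 12 min
Total: 4 h 2 min + 9 h 58 min + 10 h 30 min + 7 h 12 min = 31 h 42 min.

31.70 hours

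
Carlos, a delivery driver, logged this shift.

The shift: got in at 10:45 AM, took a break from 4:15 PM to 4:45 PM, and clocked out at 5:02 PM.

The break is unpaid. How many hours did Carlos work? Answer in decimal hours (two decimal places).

5.78 hours

The shift: 10:45 AM–5:02 PM = 6 h 17 min; less 30 min break → 5 h 47 min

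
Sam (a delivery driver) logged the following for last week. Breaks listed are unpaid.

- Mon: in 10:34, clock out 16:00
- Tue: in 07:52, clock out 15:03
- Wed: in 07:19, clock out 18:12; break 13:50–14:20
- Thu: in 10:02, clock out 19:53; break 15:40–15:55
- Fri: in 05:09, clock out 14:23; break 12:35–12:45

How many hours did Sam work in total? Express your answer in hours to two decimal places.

41.67 hours

Mon: 10:34–16:00 = 5 h 26 min
Tue: 07:52–15:03 = 7 h 11 min
Wed: 07:19–18:12 = 10 h 53 min; less 30 min break → 10 h 23 min
Thu: 10:02–19:53 = 9 h 51 min; less 15 min break → 9 h 36 min
Fri: 05:09–14:23 = 9 h 14 min; less 10 min break → 9 h 4 min
Total: 5 h 26 min + 7 h 11 min + 10 h 23 min + 9 h 36 min + 9 h 4 min = 41 h 40 min.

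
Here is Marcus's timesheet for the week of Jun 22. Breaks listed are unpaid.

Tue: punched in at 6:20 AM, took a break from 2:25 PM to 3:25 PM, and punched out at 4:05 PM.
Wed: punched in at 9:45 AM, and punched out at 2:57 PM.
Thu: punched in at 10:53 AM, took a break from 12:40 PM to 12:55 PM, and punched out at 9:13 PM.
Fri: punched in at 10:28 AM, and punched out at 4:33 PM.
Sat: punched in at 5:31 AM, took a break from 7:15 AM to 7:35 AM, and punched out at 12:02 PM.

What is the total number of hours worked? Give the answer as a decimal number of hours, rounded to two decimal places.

Tue: 6:20 AM–4:05 PM = 9 h 45 min; less 60 min break → 8 h 45 min
Wed: 9:45 AM–2:57 PM = 5 h 12 min
Thu: 10:53 AM–9:13 PM = 10 h 20 min; less 15 min break → 10 h 5 min
Fri: 10:28 AM–4:33 PM = 6 h 5 min
Sat: 5:31 AM–12:02 PM = 6 h 31 min; less 20 min break → 6 h 11 min
Total: 8 h 45 min + 5 h 12 min + 10 h 5 min + 6 h 5 min + 6 h 11 min = 36 h 18 min.

36.30 hours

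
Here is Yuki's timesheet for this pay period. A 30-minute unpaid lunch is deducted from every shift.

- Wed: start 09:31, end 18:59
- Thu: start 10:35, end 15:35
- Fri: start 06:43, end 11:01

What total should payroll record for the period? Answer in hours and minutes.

Wed: 09:31–18:59 = 9 h 28 min; less 30 min break → 8 h 58 min
Thu: 10:35–15:35 = 5 h 0 min; less 30 min break → 4 h 30 min
Fri: 06:43–11:01 = 4 h 18 min; less 30 min break → 3 h 48 min
Total: 8 h 58 min + 4 h 30 min + 3 h 48 min = 17 h 16 min.

17 h 16 min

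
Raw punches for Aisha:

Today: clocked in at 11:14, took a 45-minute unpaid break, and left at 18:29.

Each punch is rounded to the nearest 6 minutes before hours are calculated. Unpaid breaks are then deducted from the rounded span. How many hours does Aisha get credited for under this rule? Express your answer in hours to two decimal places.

6.55 hours

Today: in 11:14→11:12, out 18:29→18:30; 7 h 18 min − 45 min = 6 h 33 min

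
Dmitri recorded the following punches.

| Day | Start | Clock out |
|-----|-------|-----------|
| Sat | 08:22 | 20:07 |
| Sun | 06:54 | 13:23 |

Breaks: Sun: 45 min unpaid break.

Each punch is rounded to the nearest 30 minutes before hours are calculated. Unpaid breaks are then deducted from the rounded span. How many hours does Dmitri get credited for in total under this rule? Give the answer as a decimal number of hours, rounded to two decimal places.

Sat: in 08:22→08:30, out 20:07→20:00; 11 h 30 min
Sun: in 06:54→07:00, out 13:23→13:30; 6 h 30 min − 45 min = 5 h 45 min
Total credited: 17 h 15 min.

17.25 hours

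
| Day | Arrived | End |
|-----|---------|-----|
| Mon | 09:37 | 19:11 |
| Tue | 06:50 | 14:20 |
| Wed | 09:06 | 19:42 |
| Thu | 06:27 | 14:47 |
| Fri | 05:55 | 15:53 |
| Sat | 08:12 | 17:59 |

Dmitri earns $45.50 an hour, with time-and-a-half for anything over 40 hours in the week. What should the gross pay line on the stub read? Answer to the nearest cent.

$2894.94

Mon: 09:37–19:11 = 9 h 34 min
Tue: 06:50–14:20 = 7 h 30 min
Wed: 09:06–19:42 = 10 h 36 min
Thu: 06:27–14:47 = 8 h 20 min
Fri: 05:55–15:53 = 9 h 58 min
Sat: 08:12–17:59 = 9 h 47 min
Total worked: 55 h 45 min = 3345 min.
Regular 40 h 0 min = 2400 min at $45.50/h; overtime 15 h 45 min = 945 min at $68.25/h.
Pay = (2400 × $45.50 + 945 × $68.25) ÷ 60 = $2894.94.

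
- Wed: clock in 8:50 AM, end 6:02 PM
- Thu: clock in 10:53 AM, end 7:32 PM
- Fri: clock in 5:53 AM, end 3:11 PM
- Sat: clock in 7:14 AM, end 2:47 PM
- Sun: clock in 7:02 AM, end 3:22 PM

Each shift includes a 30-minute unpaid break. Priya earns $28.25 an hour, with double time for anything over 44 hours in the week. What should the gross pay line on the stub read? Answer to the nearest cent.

Wed: 8:50 AM–6:02 PM = 9 h 12 min; less 30 min break → 8 h 42 min
Thu: 10:53 AM–7:32 PM = 8 h 39 min; less 30 min break → 8 h 9 min
Fri: 5:53 AM–3:11 PM = 9 h 18 min; less 30 min break → 8 h 48 min
Sat: 7:14 AM–2:47 PM = 7 h 33 min; less 30 min break → 7 h 3 min
Sun: 7:02 AM–3:22 PM = 8 h 20 min; less 30 min break → 7 h 50 min
Total worked: 40 h 32 min = 2432 min.
Regular 40 h 32 min = 2432 min at $28.25/h; overtime 0 h 0 min = 0 min at $56.50/h.
Pay = (2432 × $28.25 + 0 × $56.50) ÷ 60 = $1145.07.

$1145.07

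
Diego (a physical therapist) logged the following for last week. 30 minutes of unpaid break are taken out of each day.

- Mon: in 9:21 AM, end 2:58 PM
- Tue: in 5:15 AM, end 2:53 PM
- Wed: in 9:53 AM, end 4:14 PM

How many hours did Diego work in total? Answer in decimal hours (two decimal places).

Mon: 9:21 AM–2:58 PM = 5 h 37 min; less 30 min break → 5 h 7 min
Tue: 5:15 AM–2:53 PM = 9 h 38 min; less 30 min break → 9 h 8 min
Wed: 9:53 AM–4:14 PM = 6 h 21 min; less 30 min break → 5 h 51 min
Total: 5 h 7 min + 9 h 8 min + 5 h 51 min = 20 h 6 min.

20.10 hours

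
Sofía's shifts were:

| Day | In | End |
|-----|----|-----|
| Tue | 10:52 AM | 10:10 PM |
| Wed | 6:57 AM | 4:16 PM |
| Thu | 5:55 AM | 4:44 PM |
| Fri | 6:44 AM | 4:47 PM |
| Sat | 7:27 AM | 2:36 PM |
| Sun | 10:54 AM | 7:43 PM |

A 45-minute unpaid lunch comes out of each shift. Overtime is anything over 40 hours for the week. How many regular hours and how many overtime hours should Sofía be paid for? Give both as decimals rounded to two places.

Regular 40.00 hours, overtime 12.95 hours

Tue: 10:52 AM–10:10 PM = 11 h 18 min; less 45 min break → 10 h 33 min
Wed: 6:57 AM–4:16 PM = 9 h 19 min; less 45 min break → 8 h 34 min
Thu: 5:55 AM–4:44 PM = 10 h 49 min; less 45 min break → 10 h 4 min
Fri: 6:44 AM–4:47 PM = 10 h 3 min; less 45 min break → 9 h 18 min
Sat: 7:27 AM–2:36 PM = 7 h 9 min; less 45 min break → 6 h 24 min
Sun: 10:54 AM–7:43 PM = 8 h 49 min; less 45 min break → 8 h 4 min
Total worked: 52 h 57 min = 52.95 h.
Threshold 40 h → overtime 12 h 57 min, regular 40 h 0 min.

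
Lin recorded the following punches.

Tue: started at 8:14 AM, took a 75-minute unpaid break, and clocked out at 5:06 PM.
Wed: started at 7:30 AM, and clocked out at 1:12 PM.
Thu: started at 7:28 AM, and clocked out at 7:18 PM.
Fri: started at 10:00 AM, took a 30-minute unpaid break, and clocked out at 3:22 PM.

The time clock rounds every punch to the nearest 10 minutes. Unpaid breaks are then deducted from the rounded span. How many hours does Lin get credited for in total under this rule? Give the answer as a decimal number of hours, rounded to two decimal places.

30.08 hours

Tue: in 8:14 AM→8:10 AM, out 5:06 PM→5:10 PM; 9 h 0 min − 75 min = 7 h 45 min
Wed: in 7:30 AM→7:30 AM, out 1:12 PM→1:10 PM; 5 h 40 min
Thu: in 7:28 AM→7:30 AM, out 7:18 PM→7:20 PM; 11 h 50 min
Fri: in 10:00 AM→10:00 AM, out 3:22 PM→3:20 PM; 5 h 20 min − 30 min = 4 h 50 min
Total credited: 30 h 5 min.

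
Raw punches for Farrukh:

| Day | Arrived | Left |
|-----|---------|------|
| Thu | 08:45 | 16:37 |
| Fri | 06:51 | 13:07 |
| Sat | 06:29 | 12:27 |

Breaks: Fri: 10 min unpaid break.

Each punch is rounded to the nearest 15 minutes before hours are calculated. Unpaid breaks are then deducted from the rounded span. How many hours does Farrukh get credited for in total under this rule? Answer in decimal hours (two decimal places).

Thu: in 08:45→08:45, out 16:37→16:30; 7 h 45 min
Fri: in 06:51→06:45, out 13:07→13:00; 6 h 15 min − 10 min = 6 h 5 min
Sat: in 06:29→06:30, out 12:27→12:30; 6 h 0 min
Total credited: 19 h 50 min.

19.83 hours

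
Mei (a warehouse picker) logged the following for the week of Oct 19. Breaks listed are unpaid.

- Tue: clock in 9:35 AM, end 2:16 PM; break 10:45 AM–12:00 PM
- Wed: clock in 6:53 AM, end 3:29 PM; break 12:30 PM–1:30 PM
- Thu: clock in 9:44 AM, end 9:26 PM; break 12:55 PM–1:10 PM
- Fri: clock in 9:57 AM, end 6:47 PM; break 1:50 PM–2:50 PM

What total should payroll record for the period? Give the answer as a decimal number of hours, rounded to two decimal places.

30.32 hours

Tue: 9:35 AM–2:16 PM = 4 h 41 min; less 75 min break → 3 h 26 min
Wed: 6:53 AM–3:29 PM = 8 h 36 min; less 60 min break → 7 h 36 min
Thu: 9:44 AM–9:26 PM = 11 h 42 min; less 15 min break → 11 h 27 min
Fri: 9:57 AM–6:47 PM = 8 h 50 min; less 60 min break → 7 h 50 min
Total: 3 h 26 min + 7 h 36 min + 11 h 27 min + 7 h 50 min = 30 h 19 min.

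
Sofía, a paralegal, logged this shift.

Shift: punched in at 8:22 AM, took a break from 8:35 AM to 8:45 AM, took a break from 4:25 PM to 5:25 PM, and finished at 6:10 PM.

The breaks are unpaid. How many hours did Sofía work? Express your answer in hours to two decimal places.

8.63 hours

Shift: 8:22 AM–6:10 PM = 9 h 48 min; less 70 min break → 8 h 38 min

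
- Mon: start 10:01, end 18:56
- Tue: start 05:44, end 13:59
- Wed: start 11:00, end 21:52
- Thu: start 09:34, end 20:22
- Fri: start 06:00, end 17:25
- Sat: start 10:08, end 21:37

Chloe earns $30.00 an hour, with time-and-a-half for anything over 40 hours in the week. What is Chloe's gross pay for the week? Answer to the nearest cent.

Mon: 10:01–18:56 = 8 h 55 min
Tue: 05:44–13:59 = 8 h 15 min
Wed: 11:00–21:52 = 10 h 52 min
Thu: 09:34–20:22 = 10 h 48 min
Fri: 06:00–17:25 = 11 h 25 min
Sat: 10:08–21:37 = 11 h 29 min
Total worked: 61 h 44 min = 3704 min.
Regular 40 h 0 min = 2400 min at $30.00/h; overtime 21 h 44 min = 1304 min at $45.00/h.
Pay = (2400 × $30.00 + 1304 × $45.00) ÷ 60 = $2178.00.

$2178.00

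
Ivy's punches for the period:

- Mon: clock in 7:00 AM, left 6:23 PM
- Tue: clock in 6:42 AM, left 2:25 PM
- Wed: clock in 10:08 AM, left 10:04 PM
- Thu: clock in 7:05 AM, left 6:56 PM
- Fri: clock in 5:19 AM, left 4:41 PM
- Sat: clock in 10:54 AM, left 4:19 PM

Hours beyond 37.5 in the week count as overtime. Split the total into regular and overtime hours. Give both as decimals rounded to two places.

Mon: 7:00 AM–6:23 PM = 11 h 23 min
Tue: 6:42 AM–2:25 PM = 7 h 43 min
Wed: 10:08 AM–10:04 PM = 11 h 56 min
Thu: 7:05 AM–6:56 PM = 11 h 51 min
Fri: 5:19 AM–4:41 PM = 11 h 22 min
Sat: 10:54 AM–4:19 PM = 5 h 25 min
Total worked: 59 h 40 min = 59.67 h.
Threshold 37.5 h → overtime 22 h 10 min, regular 37 h 30 min.

Regular 37.50 hours, overtime 22.17 hours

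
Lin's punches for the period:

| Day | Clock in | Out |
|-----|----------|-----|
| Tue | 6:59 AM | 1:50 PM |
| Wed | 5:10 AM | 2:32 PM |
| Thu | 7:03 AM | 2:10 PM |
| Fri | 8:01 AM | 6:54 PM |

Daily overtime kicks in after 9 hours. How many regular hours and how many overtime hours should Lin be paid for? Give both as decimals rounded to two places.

Tue: 6:59 AM–1:50 PM = 6 h 51 min
Wed: 5:10 AM–2:32 PM = 9 h 22 min
Thu: 7:03 AM–2:10 PM = 7 h 7 min
Fri: 8:01 AM–6:54 PM = 10 h 53 min
Tue reg 6 h 51 min / OT 0 h 0 min; Wed reg 9 h 0 min / OT 0 h 22 min; Thu reg 7 h 7 min / OT 0 h 0 min; Fri reg 9 h 0 min / OT 1 h 53 min.
Totals: regular 31 h 58 min, overtime 2 h 15 min.

Regular 31.97 hours, overtime 2.25 hours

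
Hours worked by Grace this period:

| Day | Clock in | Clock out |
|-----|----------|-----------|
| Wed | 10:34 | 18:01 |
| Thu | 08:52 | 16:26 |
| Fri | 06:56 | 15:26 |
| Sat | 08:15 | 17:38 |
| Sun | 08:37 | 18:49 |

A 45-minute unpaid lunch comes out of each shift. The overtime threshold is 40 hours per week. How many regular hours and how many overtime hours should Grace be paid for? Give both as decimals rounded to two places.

Wed: 10:34–18:01 = 7 h 27 min; less 45 min break → 6 h 42 min
Thu: 08:52–16:26 = 7 h 34 min; less 45 min break → 6 h 49 min
Fri: 06:56–15:26 = 8 h 30 min; less 45 min break → 7 h 45 min
Sat: 08:15–17:38 = 9 h 23 min; less 45 min break → 8 h 38 min
Sun: 08:37–18:49 = 10 h 12 min; less 45 min break → 9 h 27 min
Total worked: 39 h 21 min = 39.35 h.
Threshold 40 h → overtime 0 h 0 min, regular 39 h 21 min.

Regular 39.35 hours, overtime 0.00 hours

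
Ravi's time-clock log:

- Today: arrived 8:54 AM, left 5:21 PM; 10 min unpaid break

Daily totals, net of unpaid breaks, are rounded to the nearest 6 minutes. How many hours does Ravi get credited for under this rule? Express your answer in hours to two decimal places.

8.30 hours

Today: 8:54 AM–5:21 PM = 8 h 27 min − 10 min = 8 h 17 min → rounds to 8 h 18 min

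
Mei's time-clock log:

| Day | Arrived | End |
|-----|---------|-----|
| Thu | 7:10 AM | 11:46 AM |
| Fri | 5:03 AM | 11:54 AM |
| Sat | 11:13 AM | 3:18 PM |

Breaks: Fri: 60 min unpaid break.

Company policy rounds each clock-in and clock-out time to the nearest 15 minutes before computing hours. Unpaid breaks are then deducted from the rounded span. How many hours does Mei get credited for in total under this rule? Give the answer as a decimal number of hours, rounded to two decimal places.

Thu: in 7:10 AM→7:15 AM, out 11:46 AM→11:45 AM; 4 h 30 min
Fri: in 5:03 AM→5:00 AM, out 11:54 AM→12:00 PM; 7 h 0 min − 60 min = 6 h 0 min
Sat: in 11:13 AM→11:15 AM, out 3:18 PM→3:15 PM; 4 h 0 min
Total credited: 14 h 30 min.

14.50 hours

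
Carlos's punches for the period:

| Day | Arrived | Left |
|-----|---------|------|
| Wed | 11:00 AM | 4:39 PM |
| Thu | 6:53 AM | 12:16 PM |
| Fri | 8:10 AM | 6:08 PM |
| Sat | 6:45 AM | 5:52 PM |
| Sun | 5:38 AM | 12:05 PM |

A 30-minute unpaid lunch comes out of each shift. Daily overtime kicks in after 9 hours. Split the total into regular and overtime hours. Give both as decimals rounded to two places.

Wed: 11:00 AM–4:39 PM = 5 h 39 min; less 30 min break → 5 h 9 min
Thu: 6:53 AM–12:16 PM = 5 h 23 min; less 30 min break → 4 h 53 min
Fri: 8:10 AM–6:08 PM = 9 h 58 min; less 30 min break → 9 h 28 min
Sat: 6:45 AM–5:52 PM = 11 h 7 min; less 30 min break → 10 h 37 min
Sun: 5:38 AM–12:05 PM = 6 h 27 min; less 30 min break → 5 h 57 min
Wed reg 5 h 9 min / OT 0 h 0 min; Thu reg 4 h 53 min / OT 0 h 0 min; Fri reg 9 h 0 min / OT 0 h 28 min; Sat reg 9 h 0 min / OT 1 h 37 min; Sun reg 5 h 57 min / OT 0 h 0 min.
Totals: regular 33 h 59 min, overtime 2 h 5 min.

Regular 33.98 hours, overtime 2.08 hours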